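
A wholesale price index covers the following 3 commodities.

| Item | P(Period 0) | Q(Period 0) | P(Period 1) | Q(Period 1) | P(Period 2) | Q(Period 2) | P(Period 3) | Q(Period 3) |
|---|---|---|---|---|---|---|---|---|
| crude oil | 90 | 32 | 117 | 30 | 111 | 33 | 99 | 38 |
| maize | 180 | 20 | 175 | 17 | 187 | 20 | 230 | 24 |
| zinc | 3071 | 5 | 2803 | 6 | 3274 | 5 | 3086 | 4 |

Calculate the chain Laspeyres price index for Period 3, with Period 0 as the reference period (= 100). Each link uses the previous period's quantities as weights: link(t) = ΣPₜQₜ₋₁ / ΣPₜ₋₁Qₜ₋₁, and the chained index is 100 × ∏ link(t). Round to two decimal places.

Link Period 0→Period 1:
ΣP(Period 1)Q(Period 0) = 117×32 + 175×20 + 2803×5 = 3744 + 3500 + 14015 = 21259
ΣP(Period 0)Q(Period 0) = 90×32 + 180×20 + 3071×5 = 2880 + 3600 + 15355 = 21835
link = 21259/21835 = 0.973620
Link Period 1→Period 2:
ΣP(Period 2)Q(Period 1) = 111×30 + 187×17 + 3274×6 = 3330 + 3179 + 19644 = 26153
ΣP(Period 1)Q(Period 1) = 117×30 + 175×17 + 2803×6 = 3510 + 2975 + 16818 = 23303
link = 26153/23303 = 1.122302
Link Period 2→Period 3:
ΣP(Period 3)Q(Period 2) = 99×33 + 230×20 + 3086×5 = 3267 + 4600 + 15430 = 23297
ΣP(Period 2)Q(Period 2) = 111×33 + 187×20 + 3274×5 = 3663 + 3740 + 16370 = 23773
link = 23297/23773 = 0.979977
Chained index = 100 × 0.973620 × 1.122302 × 0.979977 = 107.0817

107.08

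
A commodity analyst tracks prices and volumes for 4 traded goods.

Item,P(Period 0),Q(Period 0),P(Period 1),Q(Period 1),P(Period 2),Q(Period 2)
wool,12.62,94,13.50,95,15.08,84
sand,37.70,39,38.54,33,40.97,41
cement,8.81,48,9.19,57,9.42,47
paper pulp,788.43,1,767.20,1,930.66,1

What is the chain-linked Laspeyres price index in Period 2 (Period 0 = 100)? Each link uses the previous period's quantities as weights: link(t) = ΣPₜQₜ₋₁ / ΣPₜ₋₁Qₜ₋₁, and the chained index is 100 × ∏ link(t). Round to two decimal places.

113.80

Link Period 0→Period 1:
ΣP(Period 1)Q(Period 0) = 13.50×94 + 38.54×39 + 9.19×48 + 767.20×1 = 1269 + 1503.06 + 441.12 + 767.2 = 3980.38
ΣP(Period 0)Q(Period 0) = 12.62×94 + 37.70×39 + 8.81×48 + 788.43×1 = 1186.28 + 1470.3 + 422.88 + 788.43 = 3867.89
link = 3980.38/3867.89 = 1.029083
Link Period 1→Period 2:
ΣP(Period 2)Q(Period 1) = 15.08×95 + 40.97×33 + 9.42×57 + 930.66×1 = 1432.6 + 1352.01 + 536.94 + 930.66 = 4252.21
ΣP(Period 1)Q(Period 1) = 13.50×95 + 38.54×33 + 9.19×57 + 767.20×1 = 1282.5 + 1271.82 + 523.83 + 767.2 = 3845.35
link = 4252.21/3845.35 = 1.105806
Chained index = 100 × 1.029083 × 1.105806 = 113.7966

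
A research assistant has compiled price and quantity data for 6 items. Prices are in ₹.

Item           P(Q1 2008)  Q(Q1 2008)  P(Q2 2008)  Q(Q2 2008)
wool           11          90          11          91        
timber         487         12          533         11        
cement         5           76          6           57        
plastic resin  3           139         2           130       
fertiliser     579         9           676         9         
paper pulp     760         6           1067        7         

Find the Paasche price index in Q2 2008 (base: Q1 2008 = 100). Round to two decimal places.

Paasche price index uses current-period quantities as weights.
ΣP(Q2 2008)·Q(Q2 2008) = 11×91 + 533×11 + 6×57 + 2×130 + 676×9 + 1067×7 = 1001 + 5863 + 342 + 260 + 6084 + 7469 = 21019
ΣP(Q1 2008)·Q(Q2 2008) = 11×91 + 487×11 + 5×57 + 3×130 + 579×9 + 760×7 = 1001 + 5357 + 285 + 390 + 5211 + 5320 = 17564
Index = 21019 / 17564 × 100 = 119.6709

119.67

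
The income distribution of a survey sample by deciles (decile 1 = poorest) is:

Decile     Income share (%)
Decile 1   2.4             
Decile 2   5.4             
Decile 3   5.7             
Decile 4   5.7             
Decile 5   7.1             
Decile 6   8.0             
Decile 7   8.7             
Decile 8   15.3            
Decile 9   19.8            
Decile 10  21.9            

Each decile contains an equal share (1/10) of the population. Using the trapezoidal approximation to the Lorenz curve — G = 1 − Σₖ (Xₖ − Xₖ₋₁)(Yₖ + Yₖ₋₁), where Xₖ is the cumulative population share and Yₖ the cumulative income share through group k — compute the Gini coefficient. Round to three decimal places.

Cumulative income shares Yₖ: 0.0240, 0.0780, 0.1350, 0.1920, 0.2630, 0.3430, 0.4300, 0.5830, 0.7810, 1.0000
Σ (Xₖ−Xₖ₋₁)(Yₖ+Yₖ₋₁) = (1/10)(0.0240+0.0000) + (1/10)(0.0780+0.0240) + (1/10)(0.1350+0.0780) + (1/10)(0.1920+0.1350) + (1/10)(0.2630+0.1920) + (1/10)(0.3430+0.2630) + (1/10)(0.4300+0.3430) + (1/10)(0.5830+0.4300) + (1/10)(0.7810+0.5830) + (1/10)(1.0000+0.7810)
  = 0.0024 + 0.0102 + 0.0213 + 0.0327 + 0.0455 + 0.0606 + 0.0773 + 0.1013 + 0.1364 + 0.1781 = 0.6658
G = 1 − 0.6658 = 0.3342

0.334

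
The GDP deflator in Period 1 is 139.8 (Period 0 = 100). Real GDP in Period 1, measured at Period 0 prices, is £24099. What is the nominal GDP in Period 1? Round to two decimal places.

Nominal = Real × (Index/100) = 24099 × (139.8/100)
        = 24099 × 1.398 = 33690.4020

33690.40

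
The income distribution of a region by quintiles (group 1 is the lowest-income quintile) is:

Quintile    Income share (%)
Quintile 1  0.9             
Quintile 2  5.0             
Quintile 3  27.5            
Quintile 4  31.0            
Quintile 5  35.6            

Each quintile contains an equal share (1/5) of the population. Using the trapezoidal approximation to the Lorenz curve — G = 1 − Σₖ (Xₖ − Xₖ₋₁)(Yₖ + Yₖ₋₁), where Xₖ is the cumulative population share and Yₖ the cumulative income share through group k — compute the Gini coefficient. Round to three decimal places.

0.382

Cumulative income shares Yₖ: 0.0090, 0.0590, 0.3340, 0.6440, 1.0000
Σ (Xₖ−Xₖ₋₁)(Yₖ+Yₖ₋₁) = (1/5)(0.0090+0.0000) + (1/5)(0.0590+0.0090) + (1/5)(0.3340+0.0590) + (1/5)(0.6440+0.3340) + (1/5)(1.0000+0.6440)
  = 0.0018 + 0.0136 + 0.0786 + 0.1956 + 0.3288 = 0.6184
G = 1 − 0.6184 = 0.3816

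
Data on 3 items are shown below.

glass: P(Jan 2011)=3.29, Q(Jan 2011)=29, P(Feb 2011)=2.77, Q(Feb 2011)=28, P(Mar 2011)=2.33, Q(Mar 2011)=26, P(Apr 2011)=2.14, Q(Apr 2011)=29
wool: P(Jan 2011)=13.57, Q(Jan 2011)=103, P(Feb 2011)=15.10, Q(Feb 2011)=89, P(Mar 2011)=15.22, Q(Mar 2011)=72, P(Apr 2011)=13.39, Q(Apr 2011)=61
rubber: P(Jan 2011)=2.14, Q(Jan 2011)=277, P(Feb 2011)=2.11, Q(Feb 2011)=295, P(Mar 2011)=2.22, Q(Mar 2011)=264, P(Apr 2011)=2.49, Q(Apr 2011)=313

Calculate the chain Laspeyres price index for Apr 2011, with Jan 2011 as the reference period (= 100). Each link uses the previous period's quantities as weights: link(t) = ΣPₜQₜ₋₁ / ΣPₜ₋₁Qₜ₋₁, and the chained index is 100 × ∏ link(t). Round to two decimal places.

Link Jan 2011→Feb 2011:
ΣP(Feb 2011)Q(Jan 2011) = 2.77×29 + 15.10×103 + 2.11×277 = 80.33 + 1555.3 + 584.47 = 2220.1
ΣP(Jan 2011)Q(Jan 2011) = 3.29×29 + 13.57×103 + 2.14×277 = 95.41 + 1397.71 + 592.78 = 2085.9
link = 2220.1/2085.9 = 1.064337
Link Feb 2011→Mar 2011:
ΣP(Mar 2011)Q(Feb 2011) = 2.33×28 + 15.22×89 + 2.22×295 = 65.24 + 1354.58 + 654.9 = 2074.72
ΣP(Feb 2011)Q(Feb 2011) = 2.77×28 + 15.10×89 + 2.11×295 = 77.56 + 1343.9 + 622.45 = 2043.91
link = 2074.72/2043.91 = 1.015074
Link Mar 2011→Apr 2011:
ΣP(Apr 2011)Q(Mar 2011) = 2.14×26 + 13.39×72 + 2.49×264 = 55.64 + 964.08 + 657.36 = 1677.08
ΣP(Mar 2011)Q(Mar 2011) = 2.33×26 + 15.22×72 + 2.22×264 = 60.58 + 1095.84 + 586.08 = 1742.5
link = 1677.08/1742.5 = 0.962456
Chained index = 100 × 1.064337 × 1.015074 × 0.962456 = 103.9819

103.98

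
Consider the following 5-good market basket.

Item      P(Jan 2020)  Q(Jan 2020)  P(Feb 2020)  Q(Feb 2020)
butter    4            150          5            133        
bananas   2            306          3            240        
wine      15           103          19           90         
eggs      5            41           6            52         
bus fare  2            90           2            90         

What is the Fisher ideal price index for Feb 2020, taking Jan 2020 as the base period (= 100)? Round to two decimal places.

128.47

Laspeyres component (base-period weights):
ΣP(Feb 2020)Q(Jan 2020) = 5×150 + 3×306 + 19×103 + 6×41 + 2×90 = 750 + 918 + 1957 + 246 + 180 = 4051
ΣP(Jan 2020)Q(Jan 2020) = 4×150 + 2×306 + 15×103 + 5×41 + 2×90 = 600 + 612 + 1545 + 205 + 180 = 3142
L = 4051 / 3142 × 100 = 128.9306
Paasche component (current-period weights):
ΣP(Feb 2020)Q(Feb 2020) = 5×133 + 3×240 + 19×90 + 6×52 + 2×90 = 665 + 720 + 1710 + 312 + 180 = 3587
ΣP(Jan 2020)Q(Feb 2020) = 4×133 + 2×240 + 15×90 + 5×52 + 2×90 = 532 + 480 + 1350 + 260 + 180 = 2802
P = 3587 / 2802 × 100 = 128.0157
Fisher = √(L × P) = √(128.9306 × 128.0157) = 128.4723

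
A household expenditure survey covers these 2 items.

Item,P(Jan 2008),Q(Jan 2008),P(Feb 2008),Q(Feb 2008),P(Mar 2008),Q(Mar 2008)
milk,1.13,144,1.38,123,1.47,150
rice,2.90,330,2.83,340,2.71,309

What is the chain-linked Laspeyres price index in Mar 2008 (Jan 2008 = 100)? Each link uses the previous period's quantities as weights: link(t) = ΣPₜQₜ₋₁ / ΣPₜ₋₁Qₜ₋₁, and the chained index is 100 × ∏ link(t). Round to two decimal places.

Link Jan 2008→Feb 2008:
ΣP(Feb 2008)Q(Jan 2008) = 1.38×144 + 2.83×330 = 198.72 + 933.9 = 1132.62
ΣP(Jan 2008)Q(Jan 2008) = 1.13×144 + 2.90×330 = 162.72 + 957 = 1119.72
link = 1132.62/1119.72 = 1.011521
Link Feb 2008→Mar 2008:
ΣP(Mar 2008)Q(Feb 2008) = 1.47×123 + 2.71×340 = 180.81 + 921.4 = 1102.21
ΣP(Feb 2008)Q(Feb 2008) = 1.38×123 + 2.83×340 = 169.74 + 962.2 = 1131.94
link = 1102.21/1131.94 = 0.973735
Chained index = 100 × 1.011521 × 0.973735 = 98.4954

98.50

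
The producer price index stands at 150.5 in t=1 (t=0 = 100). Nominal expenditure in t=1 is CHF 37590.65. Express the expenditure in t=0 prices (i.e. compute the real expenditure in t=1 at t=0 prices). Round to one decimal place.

Real = Nominal ÷ (Index/100) = 37590.65 ÷ (150.5/100)
     = 37590.65 ÷ 1.505 = 24977.1761

24977.2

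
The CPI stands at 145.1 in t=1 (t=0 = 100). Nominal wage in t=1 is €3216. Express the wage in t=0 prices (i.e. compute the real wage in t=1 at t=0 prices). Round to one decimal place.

2216.4

Real = Nominal ÷ (Index/100) = 3216 ÷ (145.1/100)
     = 3216 ÷ 1.451 = 2216.4025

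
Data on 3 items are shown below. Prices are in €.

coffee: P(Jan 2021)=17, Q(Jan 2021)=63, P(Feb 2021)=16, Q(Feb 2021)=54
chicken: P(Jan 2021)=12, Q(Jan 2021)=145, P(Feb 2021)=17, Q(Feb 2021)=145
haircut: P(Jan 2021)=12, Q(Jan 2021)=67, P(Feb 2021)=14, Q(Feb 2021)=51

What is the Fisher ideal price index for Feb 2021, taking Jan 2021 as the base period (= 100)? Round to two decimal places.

122.83

Laspeyres component (base-period weights):
ΣP(Feb 2021)Q(Jan 2021) = 16×63 + 17×145 + 14×67 = 1008 + 2465 + 938 = 4411
ΣP(Jan 2021)Q(Jan 2021) = 17×63 + 12×145 + 12×67 = 1071 + 1740 + 804 = 3615
L = 4411 / 3615 × 100 = 122.0194
Paasche component (current-period weights):
ΣP(Feb 2021)Q(Feb 2021) = 16×54 + 17×145 + 14×51 = 864 + 2465 + 714 = 4043
ΣP(Jan 2021)Q(Feb 2021) = 17×54 + 12×145 + 12×51 = 918 + 1740 + 612 = 3270
P = 4043 / 3270 × 100 = 123.6391
Fisher = √(L × P) = √(122.0194 × 123.6391) = 122.8266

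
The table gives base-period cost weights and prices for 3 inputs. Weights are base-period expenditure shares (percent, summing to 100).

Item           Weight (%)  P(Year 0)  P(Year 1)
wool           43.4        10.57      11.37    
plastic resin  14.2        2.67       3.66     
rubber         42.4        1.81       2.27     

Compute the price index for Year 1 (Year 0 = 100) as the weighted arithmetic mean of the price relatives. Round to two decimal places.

wool: 43.4 × (11.37/10.57) = 43.4 × 1.075686 = 46.6848
plastic resin: 14.2 × (3.66/2.67) = 14.2 × 1.370787 = 19.4652
rubber: 42.4 × (2.27/1.81) = 42.4 × 1.254144 = 53.1757
Index = Σ wᵢ·(p₁ᵢ/p₀ᵢ) = 46.6848 + 19.4652 + 53.1757 = 119.3256

119.33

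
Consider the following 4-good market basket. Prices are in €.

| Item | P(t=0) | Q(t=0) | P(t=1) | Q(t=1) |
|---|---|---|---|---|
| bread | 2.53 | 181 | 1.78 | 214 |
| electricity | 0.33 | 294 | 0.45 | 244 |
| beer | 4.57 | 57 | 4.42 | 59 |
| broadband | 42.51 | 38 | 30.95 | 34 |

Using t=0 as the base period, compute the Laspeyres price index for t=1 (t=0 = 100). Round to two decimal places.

Laspeyres price index uses base-period quantities as weights.
ΣP(t=1)·Q(t=0) = 1.78×181 + 0.45×294 + 4.42×57 + 30.95×38 = 322.18 + 132.3 + 251.94 + 1176.1 = 1882.52
ΣP(t=0)·Q(t=0) = 2.53×181 + 0.33×294 + 4.57×57 + 42.51×38 = 457.93 + 97.02 + 260.49 + 1615.38 = 2430.82
Index = 1882.52 / 2430.82 × 100 = 77.4438

77.44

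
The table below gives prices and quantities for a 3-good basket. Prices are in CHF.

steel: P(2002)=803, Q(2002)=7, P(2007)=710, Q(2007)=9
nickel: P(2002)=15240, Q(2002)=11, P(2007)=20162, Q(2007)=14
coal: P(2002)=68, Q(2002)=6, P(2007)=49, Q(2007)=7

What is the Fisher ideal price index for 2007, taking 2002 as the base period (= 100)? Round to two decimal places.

130.73

Laspeyres component (base-period weights):
ΣP(2007)Q(2002) = 710×7 + 20162×11 + 49×6 = 4970 + 221782 + 294 = 227046
ΣP(2002)Q(2002) = 803×7 + 15240×11 + 68×6 = 5621 + 167640 + 408 = 173669
L = 227046 / 173669 × 100 = 130.7349
Paasche component (current-period weights):
ΣP(2007)Q(2007) = 710×9 + 20162×14 + 49×7 = 6390 + 282268 + 343 = 289001
ΣP(2002)Q(2007) = 803×9 + 15240×14 + 68×7 = 7227 + 213360 + 476 = 221063
P = 289001 / 221063 × 100 = 130.7324
Fisher = √(L × P) = √(130.7349 × 130.7324) = 130.7337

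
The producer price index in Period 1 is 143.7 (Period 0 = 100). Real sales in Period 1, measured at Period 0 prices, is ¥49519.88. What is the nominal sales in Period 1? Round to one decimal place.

Nominal = Real × (Index/100) = 49519.88 × (143.7/100)
        = 49519.88 × 1.437 = 71160.0676

71160.1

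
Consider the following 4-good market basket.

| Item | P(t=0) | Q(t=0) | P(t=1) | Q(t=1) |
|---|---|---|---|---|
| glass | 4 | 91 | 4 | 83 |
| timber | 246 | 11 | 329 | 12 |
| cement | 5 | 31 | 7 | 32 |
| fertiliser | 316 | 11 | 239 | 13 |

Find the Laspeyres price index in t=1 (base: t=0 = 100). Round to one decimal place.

Laspeyres price index uses base-period quantities as weights.
ΣP(t=1)·Q(t=0) = 4×91 + 329×11 + 7×31 + 239×11 = 364 + 3619 + 217 + 2629 = 6829
ΣP(t=0)·Q(t=0) = 4×91 + 246×11 + 5×31 + 316×11 = 364 + 2706 + 155 + 3476 = 6701
Index = 6829 / 6701 × 100 = 101.9102

101.9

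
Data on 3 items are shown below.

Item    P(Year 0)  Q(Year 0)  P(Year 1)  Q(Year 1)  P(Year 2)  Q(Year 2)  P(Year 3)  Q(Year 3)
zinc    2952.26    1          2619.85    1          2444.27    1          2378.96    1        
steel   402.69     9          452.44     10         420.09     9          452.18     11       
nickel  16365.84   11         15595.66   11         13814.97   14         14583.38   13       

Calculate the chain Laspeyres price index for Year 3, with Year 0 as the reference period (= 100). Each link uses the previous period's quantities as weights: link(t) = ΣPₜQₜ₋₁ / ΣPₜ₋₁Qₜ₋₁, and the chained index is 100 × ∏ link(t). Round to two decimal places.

Link Year 0→Year 1:
ΣP(Year 1)Q(Year 0) = 2619.85×1 + 452.44×9 + 15595.66×11 = 2619.85 + 4071.96 + 171552.26 = 178244.07
ΣP(Year 0)Q(Year 0) = 2952.26×1 + 402.69×9 + 16365.84×11 = 2952.26 + 3624.21 + 180024.24 = 186600.71
link = 178244.07/186600.71 = 0.955216
Link Year 1→Year 2:
ΣP(Year 2)Q(Year 1) = 2444.27×1 + 420.09×10 + 13814.97×11 = 2444.27 + 4200.9 + 151964.67 = 158609.84
ΣP(Year 1)Q(Year 1) = 2619.85×1 + 452.44×10 + 15595.66×11 = 2619.85 + 4524.4 + 171552.26 = 178696.51
link = 158609.84/178696.51 = 0.887593
Link Year 2→Year 3:
ΣP(Year 3)Q(Year 2) = 2378.96×1 + 452.18×9 + 14583.38×14 = 2378.96 + 4069.62 + 204167.32 = 210615.9
ΣP(Year 2)Q(Year 2) = 2444.27×1 + 420.09×9 + 13814.97×14 = 2444.27 + 3780.81 + 193409.58 = 199634.66
link = 210615.9/199634.66 = 1.055007
Chained index = 100 × 0.955216 × 0.887593 × 1.055007 = 89.4481

89.45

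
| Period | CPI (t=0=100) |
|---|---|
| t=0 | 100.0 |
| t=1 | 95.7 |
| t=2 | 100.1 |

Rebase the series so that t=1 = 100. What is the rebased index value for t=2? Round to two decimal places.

104.60

Rebased(t=2) = 100.1 / 95.7 × 100 = 104.5977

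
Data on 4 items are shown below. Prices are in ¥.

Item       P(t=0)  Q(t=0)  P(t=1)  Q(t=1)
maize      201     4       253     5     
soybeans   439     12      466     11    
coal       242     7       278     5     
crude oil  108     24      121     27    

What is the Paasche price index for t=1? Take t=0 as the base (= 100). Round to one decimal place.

Paasche price index uses current-period quantities as weights.
ΣP(t=1)·Q(t=1) = 253×5 + 466×11 + 278×5 + 121×27 = 1265 + 5126 + 1390 + 3267 = 11048
ΣP(t=0)·Q(t=1) = 201×5 + 439×11 + 242×5 + 108×27 = 1005 + 4829 + 1210 + 2916 = 9960
Index = 11048 / 9960 × 100 = 110.9237

110.9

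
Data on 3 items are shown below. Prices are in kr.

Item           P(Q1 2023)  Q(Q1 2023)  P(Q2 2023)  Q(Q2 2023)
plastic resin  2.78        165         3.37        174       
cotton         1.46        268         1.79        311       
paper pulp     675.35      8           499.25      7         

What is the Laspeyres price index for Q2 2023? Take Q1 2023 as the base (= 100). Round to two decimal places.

Laspeyres price index uses base-period quantities as weights.
ΣP(Q2 2023)·Q(Q1 2023) = 3.37×165 + 1.79×268 + 499.25×8 = 556.05 + 479.72 + 3994 = 5029.77
ΣP(Q1 2023)·Q(Q1 2023) = 2.78×165 + 1.46×268 + 675.35×8 = 458.7 + 391.28 + 5402.8 = 6252.78
Index = 5029.77 / 6252.78 × 100 = 80.4405

80.44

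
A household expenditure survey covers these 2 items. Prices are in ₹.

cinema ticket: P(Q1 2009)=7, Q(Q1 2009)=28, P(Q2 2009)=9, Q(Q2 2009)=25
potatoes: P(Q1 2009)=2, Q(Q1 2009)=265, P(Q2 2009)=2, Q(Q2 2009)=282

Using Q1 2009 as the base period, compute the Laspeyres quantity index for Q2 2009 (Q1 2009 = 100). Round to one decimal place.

Laspeyres quantity index uses base-period prices as weights.
ΣP(Q1 2009)·Q(Q2 2009) = 7×25 + 2×282 = 175 + 564 = 739
ΣP(Q1 2009)·Q(Q1 2009) = 7×28 + 2×265 = 196 + 530 = 726
Index = 739 / 726 × 100 = 101.7906

101.8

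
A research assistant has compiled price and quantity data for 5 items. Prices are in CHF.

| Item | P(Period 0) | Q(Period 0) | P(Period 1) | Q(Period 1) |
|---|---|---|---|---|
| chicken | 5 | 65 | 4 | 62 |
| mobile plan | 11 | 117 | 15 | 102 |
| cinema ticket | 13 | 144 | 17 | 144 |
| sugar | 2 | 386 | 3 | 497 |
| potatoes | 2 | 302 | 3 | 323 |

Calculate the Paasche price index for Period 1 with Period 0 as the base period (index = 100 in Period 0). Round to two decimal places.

135.23

Paasche price index uses current-period quantities as weights.
ΣP(Period 1)·Q(Period 1) = 4×62 + 15×102 + 17×144 + 3×497 + 3×323 = 248 + 1530 + 2448 + 1491 + 969 = 6686
ΣP(Period 0)·Q(Period 1) = 5×62 + 11×102 + 13×144 + 2×497 + 2×323 = 310 + 1122 + 1872 + 994 + 646 = 4944
Index = 6686 / 4944 × 100 = 135.2346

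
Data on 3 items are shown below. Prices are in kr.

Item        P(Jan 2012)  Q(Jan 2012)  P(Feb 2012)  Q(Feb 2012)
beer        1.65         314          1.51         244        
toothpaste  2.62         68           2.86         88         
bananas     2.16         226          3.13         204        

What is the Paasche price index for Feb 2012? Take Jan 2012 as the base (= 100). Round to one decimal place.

117.2

Paasche price index uses current-period quantities as weights.
ΣP(Feb 2012)·Q(Feb 2012) = 1.51×244 + 2.86×88 + 3.13×204 = 368.44 + 251.68 + 638.52 = 1258.64
ΣP(Jan 2012)·Q(Feb 2012) = 1.65×244 + 2.62×88 + 2.16×204 = 402.6 + 230.56 + 440.64 = 1073.8
Index = 1258.64 / 1073.8 × 100 = 117.2136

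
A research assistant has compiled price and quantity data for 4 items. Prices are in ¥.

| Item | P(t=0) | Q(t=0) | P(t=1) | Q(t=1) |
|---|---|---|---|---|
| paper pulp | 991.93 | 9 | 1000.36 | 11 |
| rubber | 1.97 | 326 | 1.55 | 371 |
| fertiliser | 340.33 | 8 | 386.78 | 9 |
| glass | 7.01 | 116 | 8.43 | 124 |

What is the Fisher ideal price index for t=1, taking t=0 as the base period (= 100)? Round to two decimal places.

Laspeyres component (base-period weights):
ΣP(t=1)Q(t=0) = 1000.36×9 + 1.55×326 + 386.78×8 + 8.43×116 = 9003.24 + 505.3 + 3094.24 + 977.88 = 13580.66
ΣP(t=0)Q(t=0) = 991.93×9 + 1.97×326 + 340.33×8 + 7.01×116 = 8927.37 + 642.22 + 2722.64 + 813.16 = 13105.39
L = 13580.66 / 13105.39 × 100 = 103.6265
Paasche component (current-period weights):
ΣP(t=1)Q(t=1) = 1000.36×11 + 1.55×371 + 386.78×9 + 8.43×124 = 11003.96 + 575.05 + 3481.02 + 1045.32 = 16105.35
ΣP(t=0)Q(t=1) = 991.93×11 + 1.97×371 + 340.33×9 + 7.01×124 = 10911.23 + 730.87 + 3062.97 + 869.24 = 15574.31
P = 16105.35 / 15574.31 × 100 = 103.4097
Fisher = √(L × P) = √(103.6265 × 103.4097) = 103.5181

103.52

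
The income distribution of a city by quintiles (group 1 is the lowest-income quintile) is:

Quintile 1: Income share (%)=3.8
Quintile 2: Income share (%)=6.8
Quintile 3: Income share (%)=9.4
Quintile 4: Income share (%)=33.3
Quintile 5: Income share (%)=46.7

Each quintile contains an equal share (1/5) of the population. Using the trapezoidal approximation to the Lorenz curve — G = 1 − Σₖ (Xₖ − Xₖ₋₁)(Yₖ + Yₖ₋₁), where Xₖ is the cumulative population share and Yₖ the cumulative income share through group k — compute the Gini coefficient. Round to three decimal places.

Cumulative income shares Yₖ: 0.0380, 0.1060, 0.2000, 0.5330, 1.0000
Σ (Xₖ−Xₖ₋₁)(Yₖ+Yₖ₋₁) = (1/5)(0.0380+0.0000) + (1/5)(0.1060+0.0380) + (1/5)(0.2000+0.1060) + (1/5)(0.5330+0.2000) + (1/5)(1.0000+0.5330)
  = 0.0076 + 0.0288 + 0.0612 + 0.1466 + 0.3066 = 0.5508
G = 1 − 0.5508 = 0.4492

0.449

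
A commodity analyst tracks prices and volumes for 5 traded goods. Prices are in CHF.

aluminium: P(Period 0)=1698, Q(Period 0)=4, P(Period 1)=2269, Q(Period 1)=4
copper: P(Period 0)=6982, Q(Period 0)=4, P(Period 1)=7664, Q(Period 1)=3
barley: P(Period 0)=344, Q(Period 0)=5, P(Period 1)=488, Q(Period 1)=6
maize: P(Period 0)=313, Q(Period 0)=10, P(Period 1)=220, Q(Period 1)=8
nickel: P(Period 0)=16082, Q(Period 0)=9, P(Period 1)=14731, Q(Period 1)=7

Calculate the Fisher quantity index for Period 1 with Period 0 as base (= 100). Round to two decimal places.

78.83

Laspeyres component (base-period weights):
ΣP(Period 0)Q(Period 1) = 1698×4 + 6982×3 + 344×6 + 313×8 + 16082×7 = 6792 + 20946 + 2064 + 2504 + 112574 = 144880
ΣP(Period 0)Q(Period 0) = 1698×4 + 6982×4 + 344×5 + 313×10 + 16082×9 = 6792 + 27928 + 1720 + 3130 + 144738 = 184308
L = 144880 / 184308 × 100 = 78.6075
Paasche component (current-period weights):
ΣP(Period 1)Q(Period 1) = 2269×4 + 7664×3 + 488×6 + 220×8 + 14731×7 = 9076 + 22992 + 2928 + 1760 + 103117 = 139873
ΣP(Period 1)Q(Period 0) = 2269×4 + 7664×4 + 488×5 + 220×10 + 14731×9 = 9076 + 30656 + 2440 + 2200 + 132579 = 176951
P = 139873 / 176951 × 100 = 79.0462
Fisher = √(L × P) = √(78.6075 × 79.0462) = 78.8266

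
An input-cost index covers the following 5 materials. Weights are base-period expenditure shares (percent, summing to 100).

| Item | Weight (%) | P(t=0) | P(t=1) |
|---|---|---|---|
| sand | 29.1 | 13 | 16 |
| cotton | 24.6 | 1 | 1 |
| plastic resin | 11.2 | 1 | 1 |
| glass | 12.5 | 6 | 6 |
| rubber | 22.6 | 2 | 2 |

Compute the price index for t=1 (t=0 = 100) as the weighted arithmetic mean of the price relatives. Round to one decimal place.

106.7

sand: 29.1 × (16/13) = 29.1 × 1.230769 = 35.8154
cotton: 24.6 × (1/1) = 24.6 × 1.000000 = 24.6000
plastic resin: 11.2 × (1/1) = 11.2 × 1.000000 = 11.2000
glass: 12.5 × (6/6) = 12.5 × 1.000000 = 12.5000
rubber: 22.6 × (2/2) = 22.6 × 1.000000 = 22.6000
Index = Σ wᵢ·(p₁ᵢ/p₀ᵢ) = 35.8154 + 24.6000 + 11.2000 + 12.5000 + 22.6000 = 106.7154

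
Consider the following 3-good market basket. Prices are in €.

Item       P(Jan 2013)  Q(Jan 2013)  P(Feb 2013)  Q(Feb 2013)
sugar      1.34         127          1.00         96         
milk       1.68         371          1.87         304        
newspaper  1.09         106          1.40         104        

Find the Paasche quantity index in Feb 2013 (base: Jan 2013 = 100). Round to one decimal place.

83.6

Paasche quantity index uses current-period prices as weights.
ΣP(Feb 2013)·Q(Feb 2013) = 1.00×96 + 1.87×304 + 1.40×104 = 96 + 568.48 + 145.6 = 810.08
ΣP(Feb 2013)·Q(Jan 2013) = 1.00×127 + 1.87×371 + 1.40×106 = 127 + 693.77 + 148.4 = 969.17
Index = 810.08 / 969.17 × 100 = 83.5849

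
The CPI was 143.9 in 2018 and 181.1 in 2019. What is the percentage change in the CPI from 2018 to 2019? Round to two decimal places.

Change = (181.1 − 143.9) / 143.9 × 100
       = 37.2 / 143.9 × 100 = 25.8513%

25.85%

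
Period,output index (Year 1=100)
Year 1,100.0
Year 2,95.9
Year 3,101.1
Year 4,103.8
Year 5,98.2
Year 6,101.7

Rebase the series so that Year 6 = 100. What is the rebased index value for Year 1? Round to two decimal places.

98.33

Rebased(Year 1) = 100.0 / 101.7 × 100 = 98.3284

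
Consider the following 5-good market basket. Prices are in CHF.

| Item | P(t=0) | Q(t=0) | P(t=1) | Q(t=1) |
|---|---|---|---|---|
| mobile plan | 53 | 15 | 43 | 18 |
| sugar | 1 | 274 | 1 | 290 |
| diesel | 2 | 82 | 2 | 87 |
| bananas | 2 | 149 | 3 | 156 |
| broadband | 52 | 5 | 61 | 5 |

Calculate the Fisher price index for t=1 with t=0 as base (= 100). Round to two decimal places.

Laspeyres component (base-period weights):
ΣP(t=1)Q(t=0) = 43×15 + 1×274 + 2×82 + 3×149 + 61×5 = 645 + 274 + 164 + 447 + 305 = 1835
ΣP(t=0)Q(t=0) = 53×15 + 1×274 + 2×82 + 2×149 + 52×5 = 795 + 274 + 164 + 298 + 260 = 1791
L = 1835 / 1791 × 100 = 102.4567
Paasche component (current-period weights):
ΣP(t=1)Q(t=1) = 43×18 + 1×290 + 2×87 + 3×156 + 61×5 = 774 + 290 + 174 + 468 + 305 = 2011
ΣP(t=0)Q(t=1) = 53×18 + 1×290 + 2×87 + 2×156 + 52×5 = 954 + 290 + 174 + 312 + 260 = 1990
P = 2011 / 1990 × 100 = 101.0553
Fisher = √(L × P) = √(102.4567 × 101.0553) = 101.7536

101.75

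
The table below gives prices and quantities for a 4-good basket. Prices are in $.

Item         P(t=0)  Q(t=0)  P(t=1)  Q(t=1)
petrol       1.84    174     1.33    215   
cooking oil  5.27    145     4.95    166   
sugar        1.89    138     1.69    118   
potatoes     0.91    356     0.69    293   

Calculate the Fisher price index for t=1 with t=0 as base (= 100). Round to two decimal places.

85.65

Laspeyres component (base-period weights):
ΣP(t=1)Q(t=0) = 1.33×174 + 4.95×145 + 1.69×138 + 0.69×356 = 231.42 + 717.75 + 233.22 + 245.64 = 1428.03
ΣP(t=0)Q(t=0) = 1.84×174 + 5.27×145 + 1.89×138 + 0.91×356 = 320.16 + 764.15 + 260.82 + 323.96 = 1669.09
L = 1428.03 / 1669.09 × 100 = 85.5574
Paasche component (current-period weights):
ΣP(t=1)Q(t=1) = 1.33×215 + 4.95×166 + 1.69×118 + 0.69×293 = 285.95 + 821.7 + 199.42 + 202.17 = 1509.24
ΣP(t=0)Q(t=1) = 1.84×215 + 5.27×166 + 1.89×118 + 0.91×293 = 395.6 + 874.82 + 223.02 + 266.63 = 1760.07
P = 1509.24 / 1760.07 × 100 = 85.7489
Fisher = √(L × P) = √(85.5574 × 85.7489) = 85.6531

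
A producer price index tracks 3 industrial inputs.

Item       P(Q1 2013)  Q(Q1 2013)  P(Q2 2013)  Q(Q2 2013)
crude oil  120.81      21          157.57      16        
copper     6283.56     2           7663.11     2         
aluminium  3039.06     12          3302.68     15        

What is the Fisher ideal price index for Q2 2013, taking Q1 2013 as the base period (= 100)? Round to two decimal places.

112.57

Laspeyres component (base-period weights):
ΣP(Q2 2013)Q(Q1 2013) = 157.57×21 + 7663.11×2 + 3302.68×12 = 3308.97 + 15326.22 + 39632.16 = 58267.35
ΣP(Q1 2013)Q(Q1 2013) = 120.81×21 + 6283.56×2 + 3039.06×12 = 2537.01 + 12567.12 + 36468.72 = 51572.85
L = 58267.35 / 51572.85 × 100 = 112.9807
Paasche component (current-period weights):
ΣP(Q2 2013)Q(Q2 2013) = 157.57×16 + 7663.11×2 + 3302.68×15 = 2521.12 + 15326.22 + 49540.2 = 67387.54
ΣP(Q1 2013)Q(Q2 2013) = 120.81×16 + 6283.56×2 + 3039.06×15 = 1932.96 + 12567.12 + 45585.9 = 60085.98
P = 67387.54 / 60085.98 × 100 = 112.1519
Fisher = √(L × P) = √(112.9807 × 112.1519) = 112.5655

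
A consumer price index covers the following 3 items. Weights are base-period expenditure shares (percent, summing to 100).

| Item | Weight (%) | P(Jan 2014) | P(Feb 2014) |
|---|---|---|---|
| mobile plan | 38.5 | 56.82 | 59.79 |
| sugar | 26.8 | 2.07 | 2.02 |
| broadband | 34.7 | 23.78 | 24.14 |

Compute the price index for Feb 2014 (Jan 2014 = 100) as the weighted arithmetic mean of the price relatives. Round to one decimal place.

mobile plan: 38.5 × (59.79/56.82) = 38.5 × 1.052270 = 40.5124
sugar: 26.8 × (2.02/2.07) = 26.8 × 0.975845 = 26.1527
broadband: 34.7 × (24.14/23.78) = 34.7 × 1.015139 = 35.2253
Index = Σ wᵢ·(p₁ᵢ/p₀ᵢ) = 40.5124 + 26.1527 + 35.2253 = 101.8904

101.9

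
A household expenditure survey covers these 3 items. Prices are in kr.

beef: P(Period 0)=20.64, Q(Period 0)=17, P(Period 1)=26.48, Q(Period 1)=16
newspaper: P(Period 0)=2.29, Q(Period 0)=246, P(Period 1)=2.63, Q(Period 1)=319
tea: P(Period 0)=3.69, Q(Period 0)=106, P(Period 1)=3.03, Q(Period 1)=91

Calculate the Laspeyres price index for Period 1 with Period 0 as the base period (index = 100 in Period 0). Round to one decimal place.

108.7

Laspeyres price index uses base-period quantities as weights.
ΣP(Period 1)·Q(Period 0) = 26.48×17 + 2.63×246 + 3.03×106 = 450.16 + 646.98 + 321.18 = 1418.32
ΣP(Period 0)·Q(Period 0) = 20.64×17 + 2.29×246 + 3.69×106 = 350.88 + 563.34 + 391.14 = 1305.36
Index = 1418.32 / 1305.36 × 100 = 108.6536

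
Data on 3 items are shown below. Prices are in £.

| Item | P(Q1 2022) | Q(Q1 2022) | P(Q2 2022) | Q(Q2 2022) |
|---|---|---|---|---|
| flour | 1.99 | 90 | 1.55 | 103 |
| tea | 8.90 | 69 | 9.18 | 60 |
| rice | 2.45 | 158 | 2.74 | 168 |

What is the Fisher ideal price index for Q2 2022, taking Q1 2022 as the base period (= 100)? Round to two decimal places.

101.96

Laspeyres component (base-period weights):
ΣP(Q2 2022)Q(Q1 2022) = 1.55×90 + 9.18×69 + 2.74×158 = 139.5 + 633.42 + 432.92 = 1205.84
ΣP(Q1 2022)Q(Q1 2022) = 1.99×90 + 8.90×69 + 2.45×158 = 179.1 + 614.1 + 387.1 = 1180.3
L = 1205.84 / 1180.3 × 100 = 102.1639
Paasche component (current-period weights):
ΣP(Q2 2022)Q(Q2 2022) = 1.55×103 + 9.18×60 + 2.74×168 = 159.65 + 550.8 + 460.32 = 1170.77
ΣP(Q1 2022)Q(Q2 2022) = 1.99×103 + 8.90×60 + 2.45×168 = 204.97 + 534 + 411.6 = 1150.57
P = 1170.77 / 1150.57 × 100 = 101.7557
Fisher = √(L × P) = √(102.1639 × 101.7557) = 101.9595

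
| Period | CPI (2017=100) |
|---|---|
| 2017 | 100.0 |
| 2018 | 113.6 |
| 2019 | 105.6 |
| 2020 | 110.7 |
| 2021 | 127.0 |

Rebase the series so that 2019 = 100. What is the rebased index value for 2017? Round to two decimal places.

Rebased(2017) = 100.0 / 105.6 × 100 = 94.6970

94.70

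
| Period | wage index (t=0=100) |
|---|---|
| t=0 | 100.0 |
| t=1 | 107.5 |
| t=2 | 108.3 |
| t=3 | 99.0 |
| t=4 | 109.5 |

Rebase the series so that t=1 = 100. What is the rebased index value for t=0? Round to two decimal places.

93.02

Rebased(t=0) = 100.0 / 107.5 × 100 = 93.0233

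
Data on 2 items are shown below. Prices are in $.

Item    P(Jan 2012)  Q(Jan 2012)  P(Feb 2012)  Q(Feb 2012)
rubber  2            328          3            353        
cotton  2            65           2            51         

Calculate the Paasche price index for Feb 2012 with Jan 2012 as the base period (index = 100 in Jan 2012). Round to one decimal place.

143.7

Paasche price index uses current-period quantities as weights.
ΣP(Feb 2012)·Q(Feb 2012) = 3×353 + 2×51 = 1059 + 102 = 1161
ΣP(Jan 2012)·Q(Feb 2012) = 2×353 + 2×51 = 706 + 102 = 808
Index = 1161 / 808 × 100 = 143.6881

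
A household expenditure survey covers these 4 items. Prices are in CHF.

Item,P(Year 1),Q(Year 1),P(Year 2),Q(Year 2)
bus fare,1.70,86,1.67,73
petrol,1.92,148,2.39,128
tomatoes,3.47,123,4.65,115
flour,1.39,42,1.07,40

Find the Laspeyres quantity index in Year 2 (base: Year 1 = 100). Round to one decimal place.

Laspeyres quantity index uses base-period prices as weights.
ΣP(Year 1)·Q(Year 2) = 1.70×73 + 1.92×128 + 3.47×115 + 1.39×40 = 124.1 + 245.76 + 399.05 + 55.6 = 824.51
ΣP(Year 1)·Q(Year 1) = 1.70×86 + 1.92×148 + 3.47×123 + 1.39×42 = 146.2 + 284.16 + 426.81 + 58.38 = 915.55
Index = 824.51 / 915.55 × 100 = 90.0563

90.1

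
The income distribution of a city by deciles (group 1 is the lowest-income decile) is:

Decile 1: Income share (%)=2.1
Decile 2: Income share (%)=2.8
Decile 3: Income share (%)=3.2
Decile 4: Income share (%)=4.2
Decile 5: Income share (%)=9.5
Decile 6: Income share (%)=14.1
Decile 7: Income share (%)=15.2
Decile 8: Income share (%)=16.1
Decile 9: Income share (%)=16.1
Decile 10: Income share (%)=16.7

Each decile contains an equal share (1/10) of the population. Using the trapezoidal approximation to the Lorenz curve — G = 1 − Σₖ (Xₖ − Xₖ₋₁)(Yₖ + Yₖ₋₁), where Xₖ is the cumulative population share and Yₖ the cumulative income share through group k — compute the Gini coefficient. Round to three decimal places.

Cumulative income shares Yₖ: 0.0210, 0.0490, 0.0810, 0.1230, 0.2180, 0.3590, 0.5110, 0.6720, 0.8330, 1.0000
Σ (Xₖ−Xₖ₋₁)(Yₖ+Yₖ₋₁) = (1/10)(0.0210+0.0000) + (1/10)(0.0490+0.0210) + (1/10)(0.0810+0.0490) + (1/10)(0.1230+0.0810) + (1/10)(0.2180+0.1230) + (1/10)(0.3590+0.2180) + (1/10)(0.5110+0.3590) + (1/10)(0.6720+0.5110) + (1/10)(0.8330+0.6720) + (1/10)(1.0000+0.8330)
  = 0.0021 + 0.0070 + 0.0130 + 0.0204 + 0.0341 + 0.0577 + 0.0870 + 0.1183 + 0.1505 + 0.1833 = 0.6734
G = 1 − 0.6734 = 0.3266

0.327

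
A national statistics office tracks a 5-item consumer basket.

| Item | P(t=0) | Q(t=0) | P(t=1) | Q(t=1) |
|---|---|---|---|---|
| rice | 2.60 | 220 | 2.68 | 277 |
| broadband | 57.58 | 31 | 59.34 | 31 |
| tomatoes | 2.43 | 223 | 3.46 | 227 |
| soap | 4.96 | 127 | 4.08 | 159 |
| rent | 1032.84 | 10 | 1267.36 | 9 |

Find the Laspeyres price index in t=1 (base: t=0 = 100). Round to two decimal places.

Laspeyres price index uses base-period quantities as weights.
ΣP(t=1)·Q(t=0) = 2.68×220 + 59.34×31 + 3.46×223 + 4.08×127 + 1267.36×10 = 589.6 + 1839.54 + 771.58 + 518.16 + 12673.6 = 16392.48
ΣP(t=0)·Q(t=0) = 2.60×220 + 57.58×31 + 2.43×223 + 4.96×127 + 1032.84×10 = 572 + 1784.98 + 541.89 + 629.92 + 10328.4 = 13857.19
Index = 16392.48 / 13857.19 × 100 = 118.2958

118.30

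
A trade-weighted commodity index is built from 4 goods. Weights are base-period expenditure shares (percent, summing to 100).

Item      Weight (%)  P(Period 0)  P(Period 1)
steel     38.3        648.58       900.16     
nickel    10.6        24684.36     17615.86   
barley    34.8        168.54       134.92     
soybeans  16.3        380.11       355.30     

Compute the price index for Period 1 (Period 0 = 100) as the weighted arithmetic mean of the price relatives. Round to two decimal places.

steel: 38.3 × (900.16/648.58) = 38.3 × 1.387894 = 53.1563
nickel: 10.6 × (17615.86/24684.36) = 10.6 × 0.713645 = 7.5646
barley: 34.8 × (134.92/168.54) = 34.8 × 0.800522 = 27.8582
soybeans: 16.3 × (355.30/380.11) = 16.3 × 0.934729 = 15.2361
Index = Σ wᵢ·(p₁ᵢ/p₀ᵢ) = 53.1563 + 7.5646 + 27.8582 + 15.2361 = 103.8152

103.82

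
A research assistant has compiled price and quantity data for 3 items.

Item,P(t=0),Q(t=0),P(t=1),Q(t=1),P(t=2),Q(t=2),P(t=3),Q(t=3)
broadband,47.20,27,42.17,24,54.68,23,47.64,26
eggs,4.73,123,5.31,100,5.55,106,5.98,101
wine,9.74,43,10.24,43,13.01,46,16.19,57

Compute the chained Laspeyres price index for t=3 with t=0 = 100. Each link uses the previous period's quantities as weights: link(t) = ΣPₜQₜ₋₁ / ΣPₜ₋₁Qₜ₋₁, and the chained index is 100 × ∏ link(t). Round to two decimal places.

Link t=0→t=1:
ΣP(t=1)Q(t=0) = 42.17×27 + 5.31×123 + 10.24×43 = 1138.59 + 653.13 + 440.32 = 2232.04
ΣP(t=0)Q(t=0) = 47.20×27 + 4.73×123 + 9.74×43 = 1274.4 + 581.79 + 418.82 = 2275.01
link = 2232.04/2275.01 = 0.981112
Link t=1→t=2:
ΣP(t=2)Q(t=1) = 54.68×24 + 5.55×100 + 13.01×43 = 1312.32 + 555 + 559.43 = 2426.75
ΣP(t=1)Q(t=1) = 42.17×24 + 5.31×100 + 10.24×43 = 1012.08 + 531 + 440.32 = 1983.4
link = 2426.75/1983.4 = 1.223530
Link t=2→t=3:
ΣP(t=3)Q(t=2) = 47.64×23 + 5.98×106 + 16.19×46 = 1095.72 + 633.88 + 744.74 = 2474.34
ΣP(t=2)Q(t=2) = 54.68×23 + 5.55×106 + 13.01×46 = 1257.64 + 588.3 + 598.46 = 2444.4
link = 2474.34/2444.4 = 1.012248
Chained index = 100 × 0.981112 × 1.223530 × 1.012248 = 121.5124

121.51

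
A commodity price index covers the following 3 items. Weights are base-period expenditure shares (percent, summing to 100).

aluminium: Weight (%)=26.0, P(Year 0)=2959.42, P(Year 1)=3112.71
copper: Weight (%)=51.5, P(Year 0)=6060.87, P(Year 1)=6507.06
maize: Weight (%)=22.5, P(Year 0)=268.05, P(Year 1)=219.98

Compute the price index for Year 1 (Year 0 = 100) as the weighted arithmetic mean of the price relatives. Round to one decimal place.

aluminium: 26.0 × (3112.71/2959.42) = 26.0 × 1.051797 = 27.3467
copper: 51.5 × (6507.06/6060.87) = 51.5 × 1.073618 = 55.2913
maize: 22.5 × (219.98/268.05) = 22.5 × 0.820668 = 18.4650
Index = Σ wᵢ·(p₁ᵢ/p₀ᵢ) = 27.3467 + 55.2913 + 18.4650 = 101.1031

101.1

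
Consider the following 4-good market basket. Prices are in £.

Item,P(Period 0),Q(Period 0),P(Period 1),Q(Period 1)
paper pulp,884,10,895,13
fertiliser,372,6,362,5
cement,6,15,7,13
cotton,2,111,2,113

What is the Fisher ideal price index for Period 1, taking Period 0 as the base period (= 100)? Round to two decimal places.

Laspeyres component (base-period weights):
ΣP(Period 1)Q(Period 0) = 895×10 + 362×6 + 7×15 + 2×111 = 8950 + 2172 + 105 + 222 = 11449
ΣP(Period 0)Q(Period 0) = 884×10 + 372×6 + 6×15 + 2×111 = 8840 + 2232 + 90 + 222 = 11384
L = 11449 / 11384 × 100 = 100.5710
Paasche component (current-period weights):
ΣP(Period 1)Q(Period 1) = 895×13 + 362×5 + 7×13 + 2×113 = 11635 + 1810 + 91 + 226 = 13762
ΣP(Period 0)Q(Period 1) = 884×13 + 372×5 + 6×13 + 2×113 = 11492 + 1860 + 78 + 226 = 13656
P = 13762 / 13656 × 100 = 100.7762
Fisher = √(L × P) = √(100.5710 × 100.7762) = 100.6735

100.67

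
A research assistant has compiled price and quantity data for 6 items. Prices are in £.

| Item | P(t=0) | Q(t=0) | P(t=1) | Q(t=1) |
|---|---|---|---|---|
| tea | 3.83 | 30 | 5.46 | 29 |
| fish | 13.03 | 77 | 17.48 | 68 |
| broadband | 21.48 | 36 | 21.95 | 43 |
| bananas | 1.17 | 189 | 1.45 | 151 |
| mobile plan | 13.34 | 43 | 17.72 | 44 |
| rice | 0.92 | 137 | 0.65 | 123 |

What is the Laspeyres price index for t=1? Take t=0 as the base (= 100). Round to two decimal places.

121.79

Laspeyres price index uses base-period quantities as weights.
ΣP(t=1)·Q(t=0) = 5.46×30 + 17.48×77 + 21.95×36 + 1.45×189 + 17.72×43 + 0.65×137 = 163.8 + 1345.96 + 790.2 + 274.05 + 761.96 + 89.05 = 3425.02
ΣP(t=0)·Q(t=0) = 3.83×30 + 13.03×77 + 21.48×36 + 1.17×189 + 13.34×43 + 0.92×137 = 114.9 + 1003.31 + 773.28 + 221.13 + 573.62 + 126.04 = 2812.28
Index = 3425.02 / 2812.28 × 100 = 121.7880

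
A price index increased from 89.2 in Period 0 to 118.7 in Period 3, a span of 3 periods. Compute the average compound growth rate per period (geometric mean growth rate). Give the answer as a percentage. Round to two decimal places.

Growth factor = (118.7/89.2)^(1/3) = (1.330717)^(1/3) = 1.099922
Growth rate = 1.099922 − 1 = 0.099922 = 9.9922%

9.99%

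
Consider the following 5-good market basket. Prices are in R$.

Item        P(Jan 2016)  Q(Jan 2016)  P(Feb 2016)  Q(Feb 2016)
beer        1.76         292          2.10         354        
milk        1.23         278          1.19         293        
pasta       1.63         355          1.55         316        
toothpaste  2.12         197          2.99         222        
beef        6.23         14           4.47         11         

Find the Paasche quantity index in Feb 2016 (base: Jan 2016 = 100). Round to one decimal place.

106.9

Paasche quantity index uses current-period prices as weights.
ΣP(Feb 2016)·Q(Feb 2016) = 2.10×354 + 1.19×293 + 1.55×316 + 2.99×222 + 4.47×11 = 743.4 + 348.67 + 489.8 + 663.78 + 49.17 = 2294.82
ΣP(Feb 2016)·Q(Jan 2016) = 2.10×292 + 1.19×278 + 1.55×355 + 2.99×197 + 4.47×14 = 613.2 + 330.82 + 550.25 + 589.03 + 62.58 = 2145.88
Index = 2294.82 / 2145.88 × 100 = 106.9407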